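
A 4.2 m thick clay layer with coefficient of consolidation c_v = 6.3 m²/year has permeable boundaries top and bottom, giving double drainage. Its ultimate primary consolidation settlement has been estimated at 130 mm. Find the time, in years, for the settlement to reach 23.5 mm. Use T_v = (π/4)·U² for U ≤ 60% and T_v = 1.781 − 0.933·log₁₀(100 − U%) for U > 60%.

t ≈ 0.018 years

Drainage path length: H_d = H/2 = 2.1 m (double drainage).
U = S(t)/S_ult = 23.5/130 = 0.1808.
U ≤ 60%: T_v = (π/4)·U² = (π/4)×0.18077² = 0.025665.
t = T_v·H_d²/c_v = 0.025665×2.1²/6.3 = 0.01797 years.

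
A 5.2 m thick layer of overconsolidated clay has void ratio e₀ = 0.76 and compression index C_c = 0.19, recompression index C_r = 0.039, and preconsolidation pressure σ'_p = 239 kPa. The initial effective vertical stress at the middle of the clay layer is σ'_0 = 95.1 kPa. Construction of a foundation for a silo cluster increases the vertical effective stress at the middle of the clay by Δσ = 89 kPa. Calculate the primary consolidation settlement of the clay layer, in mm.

S_c ≈ 33.1 mm

Final effective stress: σ'_f = 95.1 + 89 = 184.1 kPa.
σ'_f = 184.1 ≤ σ'_p = 239 kPa, so the clay remains overconsolidated and only the recompression index applies:
S_c = C_r·H/(1+e₀)·log₁₀(σ'_f/σ'_0) = 0.039×5.2/1.76×log₁₀(184.1/95.1)
    = 0.11523 × 0.28687 = 0.03305 m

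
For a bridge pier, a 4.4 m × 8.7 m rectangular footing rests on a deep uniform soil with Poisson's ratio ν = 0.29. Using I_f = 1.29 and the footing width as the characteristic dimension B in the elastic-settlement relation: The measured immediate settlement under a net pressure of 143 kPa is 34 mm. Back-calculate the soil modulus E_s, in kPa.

E_s ≈ 21900 kPa

S_e = q·B·(1−ν²)/E_s · I_f  ⇒  E_s = q·B·(1−ν²)·I_f / S_e.
E_s = 143 × 4.4 × 0.9159 × 1.29 / 0.034 = 21860 kPa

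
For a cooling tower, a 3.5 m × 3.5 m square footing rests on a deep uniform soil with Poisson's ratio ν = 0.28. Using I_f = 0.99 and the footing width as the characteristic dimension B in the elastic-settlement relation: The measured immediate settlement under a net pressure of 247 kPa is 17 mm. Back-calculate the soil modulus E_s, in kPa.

S_e = q·B·(1−ν²)/E_s · I_f  ⇒  E_s = q·B·(1−ν²)·I_f / S_e.
E_s = 247 × 3.5 × 0.9216 × 0.99 / 0.017 = 46400 kPa

E_s ≈ 46400 kPa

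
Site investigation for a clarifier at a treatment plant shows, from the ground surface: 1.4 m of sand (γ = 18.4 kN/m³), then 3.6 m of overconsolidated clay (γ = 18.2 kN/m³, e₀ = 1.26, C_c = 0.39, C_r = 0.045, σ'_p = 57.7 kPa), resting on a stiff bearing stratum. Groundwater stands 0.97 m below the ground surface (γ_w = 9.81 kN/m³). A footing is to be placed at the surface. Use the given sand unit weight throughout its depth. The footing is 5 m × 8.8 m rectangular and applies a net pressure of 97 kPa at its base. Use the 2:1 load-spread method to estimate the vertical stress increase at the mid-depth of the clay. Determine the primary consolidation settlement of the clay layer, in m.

Mid-depth of clay below the ground surface: z = 1.4 + 3.6/2 = 3.2 m.
Total vertical stress at mid-clay: σ_v = 18.4×1.4 + 18.2×1.8 = 58.52 kPa.
Pore pressure: u = 9.81×(3.2 − 0.97) = 21.876 kPa.
Initial effective stress: σ'_0 = σ_v − u = 58.52 − 21.876 = 36.644 kPa.
Stress increase at mid-clay by the 2:1 spreading method:
Δσ = qBL/((B+z)(L+z)) = 97×5×8.8/((5+3.2)(8.8+3.2)) = 43.374 kPa
Final effective stress: σ'_f = 36.644 + 43.374 = 80.018 kPa.
σ'_f = 80.018 > σ'_p = 57.7 kPa, so the stress path crosses the preconsolidation pressure — recompression up to σ'_p, then virgin compression beyond:
S_c = H/(1+e₀)·[C_r·log₁₀(σ'_p/σ'_0) + C_c·log₁₀(σ'_f/σ'_p)]
    = 3.6/2.26 × [0.045×log₁₀(57.7/36.644) + 0.39×log₁₀(80.018/57.7)]
    = 1.5929 × [0.0088728 + 0.055385] = 0.1024 m

S_c ≈ 0.102 m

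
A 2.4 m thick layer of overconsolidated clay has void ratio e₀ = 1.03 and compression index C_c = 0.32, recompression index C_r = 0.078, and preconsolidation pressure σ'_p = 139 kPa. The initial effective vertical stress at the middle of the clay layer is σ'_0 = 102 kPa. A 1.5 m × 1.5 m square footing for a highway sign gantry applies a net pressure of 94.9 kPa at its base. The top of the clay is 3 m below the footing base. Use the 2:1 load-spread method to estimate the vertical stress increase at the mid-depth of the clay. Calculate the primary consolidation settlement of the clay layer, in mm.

Mid-depth of clay below the footing base: z = 3 + 2.4/2 = 4.2 m.
Stress increase at mid-clay by the 2:1 spreading method:
Δσ = qBL/((B+z)(L+z)) = 94.9×1.5×1.5/((1.5+4.2)(1.5+4.2)) = 6.572 kPa
Final effective stress: σ'_f = 102 + 6.572 = 108.57 kPa.
σ'_f = 108.57 ≤ σ'_p = 139 kPa, so the clay remains overconsolidated and only the recompression index applies:
S_c = C_r·H/(1+e₀)·log₁₀(σ'_f/σ'_0) = 0.078×2.4/2.03×log₁₀(108.57/102)
    = 0.092219 × 0.02711 = 0.0025 m

S_c ≈ 2.5 mm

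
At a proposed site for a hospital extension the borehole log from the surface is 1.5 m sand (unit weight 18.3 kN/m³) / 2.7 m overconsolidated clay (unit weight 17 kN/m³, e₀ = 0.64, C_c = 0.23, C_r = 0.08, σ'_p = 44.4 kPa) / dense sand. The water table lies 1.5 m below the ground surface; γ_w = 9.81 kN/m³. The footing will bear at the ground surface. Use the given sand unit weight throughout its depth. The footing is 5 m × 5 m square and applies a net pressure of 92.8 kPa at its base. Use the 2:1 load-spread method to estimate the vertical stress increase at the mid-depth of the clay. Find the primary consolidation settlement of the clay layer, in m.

Mid-depth of clay below the ground surface: z = 1.5 + 2.7/2 = 2.85 m.
Total vertical stress at mid-clay: σ_v = 18.3×1.5 + 17×1.35 = 50.4 kPa.
Pore pressure: u = 9.81×(2.85 − 1.5) = 13.244 kPa.
Initial effective stress: σ'_0 = σ_v − u = 50.4 − 13.244 = 37.156 kPa.
Stress increase at mid-clay by the 2:1 spreading method:
Δσ = qBL/((B+z)(L+z)) = 92.8×5×5/((5+2.85)(5+2.85)) = 37.649 kPa
Final effective stress: σ'_f = 37.156 + 37.649 = 74.805 kPa.
σ'_f = 74.805 > σ'_p = 44.4 kPa, so the stress path crosses the preconsolidation pressure — recompression up to σ'_p, then virgin compression beyond:
S_c = H/(1+e₀)·[C_r·log₁₀(σ'_p/σ'_0) + C_c·log₁₀(σ'_f/σ'_p)]
    = 2.7/1.64 × [0.08×log₁₀(44.4/37.156) + 0.23×log₁₀(74.805/44.4)]
    = 1.6463 × [0.0061883 + 0.052106] = 0.09597 m

S_c ≈ 0.096 m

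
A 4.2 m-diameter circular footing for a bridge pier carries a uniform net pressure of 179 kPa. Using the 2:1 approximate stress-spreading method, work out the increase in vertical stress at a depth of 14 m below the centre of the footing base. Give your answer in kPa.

By the 2:1 method the load spreads at 1 horizontal : 2 vertical, so at depth z the loaded area has grown by z in each plan dimension:
Δσ ≈ qD²/(D+z)² = 179×4.2²/(4.2+14)² = 9.5325 kPa

Δσ_z ≈ 9.53 kPa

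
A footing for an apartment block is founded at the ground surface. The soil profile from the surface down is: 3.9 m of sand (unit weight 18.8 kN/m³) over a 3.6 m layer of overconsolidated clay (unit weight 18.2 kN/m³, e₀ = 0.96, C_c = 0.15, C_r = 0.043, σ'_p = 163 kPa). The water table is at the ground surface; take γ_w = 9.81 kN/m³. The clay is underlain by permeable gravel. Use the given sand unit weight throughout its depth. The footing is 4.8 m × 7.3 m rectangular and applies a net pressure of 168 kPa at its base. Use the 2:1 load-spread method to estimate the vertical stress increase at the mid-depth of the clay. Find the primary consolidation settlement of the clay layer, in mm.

S_c ≈ 21.3 mm

Mid-depth of clay below the ground surface: z = 3.9 + 3.6/2 = 5.7 m.
Total vertical stress at mid-clay: σ_v = 18.8×3.9 + 18.2×1.8 = 106.08 kPa.
Pore pressure: u = 9.81×(5.7 − 0) = 55.917 kPa.
Initial effective stress: σ'_0 = σ_v − u = 106.08 − 55.917 = 50.163 kPa.
Stress increase at mid-clay by the 2:1 spreading method:
Δσ = qBL/((B+z)(L+z)) = 168×4.8×7.3/((4.8+5.7)(7.3+5.7)) = 43.126 kPa
Final effective stress: σ'_f = 50.163 + 43.126 = 93.289 kPa.
σ'_f = 93.289 ≤ σ'_p = 163 kPa, so the clay remains overconsolidated and only the recompression index applies:
S_c = C_r·H/(1+e₀)·log₁₀(σ'_f/σ'_0) = 0.043×3.6/1.96×log₁₀(93.289/50.163)
    = 0.078978 × 0.26945 = 0.02128 m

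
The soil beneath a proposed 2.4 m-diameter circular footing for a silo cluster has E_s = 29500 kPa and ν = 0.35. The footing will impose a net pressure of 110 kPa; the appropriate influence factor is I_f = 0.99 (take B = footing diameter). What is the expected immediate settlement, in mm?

Immediate (elastic) settlement: S_e = q·B·(1−ν²)/E_s · I_f.
S_e = 110 × 2.4 × (1 − 0.35²) / 29500 × 0.99
    = 110 × 2.4 × 0.8775 / 29500 × 0.99
    = 0.007774 m = 7.774 mm

S_e ≈ 7.77 mm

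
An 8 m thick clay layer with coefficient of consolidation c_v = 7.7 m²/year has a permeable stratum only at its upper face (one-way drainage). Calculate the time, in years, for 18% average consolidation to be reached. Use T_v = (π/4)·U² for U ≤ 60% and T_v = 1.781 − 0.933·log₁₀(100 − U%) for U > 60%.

t ≈ 0.212 years

Drainage path length: H_d = H = 8 m (single drainage).
U ≤ 60%: T_v = (π/4)·U² = (π/4)×0.18² = 0.025447.
t = T_v·H_d²/c_v = 0.025447×8²/7.7 = 0.2115 years.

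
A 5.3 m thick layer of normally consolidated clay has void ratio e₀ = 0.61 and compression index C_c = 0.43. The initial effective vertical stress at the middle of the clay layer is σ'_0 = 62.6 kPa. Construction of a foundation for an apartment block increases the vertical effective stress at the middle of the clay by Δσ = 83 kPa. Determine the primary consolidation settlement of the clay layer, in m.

Final effective stress: σ'_f = σ'_0 + Δσ = 62.6 + 83 = 145.6 kPa.
Normally consolidated clay, so the full stress increment lies on the virgin compression line:
S_c = C_c·H/(1+e₀)·log₁₀(σ'_f/σ'_0) = 0.43×5.3/(1+0.61)×log₁₀(145.6/62.6)
    = 1.4155 × 0.36659 = 0.5189 m

S_c ≈ 0.519 m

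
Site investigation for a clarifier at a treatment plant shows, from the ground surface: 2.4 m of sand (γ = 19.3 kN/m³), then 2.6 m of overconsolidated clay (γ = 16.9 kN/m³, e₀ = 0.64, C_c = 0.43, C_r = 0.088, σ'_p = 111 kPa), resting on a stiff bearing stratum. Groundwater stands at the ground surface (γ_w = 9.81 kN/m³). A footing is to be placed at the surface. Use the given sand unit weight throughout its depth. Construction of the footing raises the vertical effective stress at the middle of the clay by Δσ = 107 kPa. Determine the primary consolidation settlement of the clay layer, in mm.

S_c ≈ 142 mm

Mid-depth of clay below the ground surface: z = 2.4 + 2.6/2 = 3.7 m.
Total vertical stress at mid-clay: σ_v = 19.3×2.4 + 16.9×1.3 = 68.29 kPa.
Pore pressure: u = 9.81×(3.7 − 0) = 36.297 kPa.
Initial effective stress: σ'_0 = σ_v − u = 68.29 − 36.297 = 31.993 kPa.
Final effective stress: σ'_f = 31.993 + 107 = 138.99 kPa.
σ'_f = 138.99 > σ'_p = 111 kPa, so the stress path crosses the preconsolidation pressure — recompression up to σ'_p, then virgin compression beyond:
S_c = H/(1+e₀)·[C_r·log₁₀(σ'_p/σ'_0) + C_c·log₁₀(σ'_f/σ'_p)]
    = 2.6/1.64 × [0.088×log₁₀(111/31.993) + 0.43×log₁₀(138.99/111)]
    = 1.5854 × [0.047544 + 0.041994] = 0.142 m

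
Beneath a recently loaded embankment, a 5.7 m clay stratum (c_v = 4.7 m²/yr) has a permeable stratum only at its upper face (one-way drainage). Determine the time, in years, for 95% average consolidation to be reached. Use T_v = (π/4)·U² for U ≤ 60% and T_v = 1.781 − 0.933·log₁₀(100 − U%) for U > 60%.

t ≈ 7.8 years

Drainage path length: H_d = H = 5.7 m (single drainage).
U > 60%: T_v = 1.781 − 0.933·log₁₀(100 − 95) = 1.1289.
t = T_v·H_d²/c_v = 1.1289×5.7²/4.7 = 7.804 years.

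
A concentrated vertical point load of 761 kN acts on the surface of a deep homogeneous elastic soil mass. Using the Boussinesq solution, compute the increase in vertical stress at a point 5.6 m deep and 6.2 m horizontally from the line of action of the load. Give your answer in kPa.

Boussinesq vertical stress below a point load on an elastic half-space:
Δσ_z = 3P/(2πz²) · [1 + (r/z)²]^(−5/2)
r/z = 6.2/5.6 = 1.1071; [1+(r/z)²]^(−5/2) = 0.1353.
Δσ_z = 3×761/(2π×5.6²) × 0.1353 = 11.586 × 0.1353 = 1.568 kPa

Δσ_z ≈ 1.57 kPa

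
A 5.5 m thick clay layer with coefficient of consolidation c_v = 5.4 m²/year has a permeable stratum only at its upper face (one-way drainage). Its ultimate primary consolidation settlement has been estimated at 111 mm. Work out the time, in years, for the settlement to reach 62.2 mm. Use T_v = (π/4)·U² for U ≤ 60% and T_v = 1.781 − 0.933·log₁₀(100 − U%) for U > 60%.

Drainage path length: H_d = H = 5.5 m (single drainage).
U = S(t)/S_ult = 62.2/111 = 0.5604.
U ≤ 60%: T_v = (π/4)·U² = (π/4)×0.56036² = 0.24662.
t = T_v·H_d²/c_v = 0.24662×5.5²/5.4 = 1.382 years.

t ≈ 1.38 years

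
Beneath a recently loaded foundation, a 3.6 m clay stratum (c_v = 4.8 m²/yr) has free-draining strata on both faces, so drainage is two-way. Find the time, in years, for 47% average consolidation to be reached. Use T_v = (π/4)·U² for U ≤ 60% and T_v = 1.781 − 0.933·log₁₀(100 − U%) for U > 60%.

Drainage path length: H_d = H/2 = 1.8 m (double drainage).
U ≤ 60%: T_v = (π/4)·U² = (π/4)×0.47² = 0.17349.
t = T_v·H_d²/c_v = 0.17349×1.8²/4.8 = 0.1171 years.

t ≈ 0.117 years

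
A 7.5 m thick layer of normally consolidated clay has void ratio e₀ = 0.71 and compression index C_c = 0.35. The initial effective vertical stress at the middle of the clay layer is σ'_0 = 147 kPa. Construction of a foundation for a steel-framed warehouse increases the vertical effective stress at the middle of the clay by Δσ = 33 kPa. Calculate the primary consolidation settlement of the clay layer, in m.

Final effective stress: σ'_f = σ'_0 + Δσ = 147 + 33 = 180 kPa.
Normally consolidated clay, so the full stress increment lies on the virgin compression line:
S_c = C_c·H/(1+e₀)·log₁₀(σ'_f/σ'_0) = 0.35×7.5/(1+0.71)×log₁₀(180/147)
    = 1.5351 × 0.087955 = 0.135 m

S_c ≈ 0.135 m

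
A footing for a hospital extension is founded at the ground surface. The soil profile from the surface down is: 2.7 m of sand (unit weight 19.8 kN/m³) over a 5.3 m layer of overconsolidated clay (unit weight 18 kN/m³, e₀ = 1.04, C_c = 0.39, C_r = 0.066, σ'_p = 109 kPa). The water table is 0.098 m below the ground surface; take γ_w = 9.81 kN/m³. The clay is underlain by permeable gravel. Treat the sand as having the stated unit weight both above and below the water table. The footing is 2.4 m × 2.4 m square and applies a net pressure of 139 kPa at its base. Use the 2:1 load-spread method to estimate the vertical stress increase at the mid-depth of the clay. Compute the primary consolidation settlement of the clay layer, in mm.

S_c ≈ 17.7 mm

Mid-depth of clay below the ground surface: z = 2.7 + 5.3/2 = 5.35 m.
Total vertical stress at mid-clay: σ_v = 19.8×2.7 + 18×2.65 = 101.16 kPa.
Pore pressure: u = 9.81×(5.35 − 0.098) = 51.522 kPa.
Initial effective stress: σ'_0 = σ_v − u = 101.16 − 51.522 = 49.638 kPa.
Stress increase at mid-clay by the 2:1 spreading method:
Δσ = qBL/((B+z)(L+z)) = 139×2.4×2.4/((2.4+5.35)(2.4+5.35)) = 13.33 kPa
Final effective stress: σ'_f = 49.638 + 13.33 = 62.968 kPa.
σ'_f = 62.968 ≤ σ'_p = 109 kPa, so the clay remains overconsolidated and only the recompression index applies:
S_c = C_r·H/(1+e₀)·log₁₀(σ'_f/σ'_0) = 0.066×5.3/2.04×log₁₀(62.968/49.638)
    = 0.17147 × 0.10331 = 0.01771 m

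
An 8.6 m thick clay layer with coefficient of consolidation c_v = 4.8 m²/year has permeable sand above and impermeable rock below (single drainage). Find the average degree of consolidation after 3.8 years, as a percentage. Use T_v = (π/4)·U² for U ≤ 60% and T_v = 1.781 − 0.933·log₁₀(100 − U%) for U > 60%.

Drainage path length: H_d = H = 8.6 m (single drainage).
T_v = c_v·t/H_d² = 4.8×3.8/8.6² = 0.24662.
T_v = 0.24662 corresponds to the U ≤ 60% branch:
U = √(4T_v/π) = 0.5604

U ≈ 56 %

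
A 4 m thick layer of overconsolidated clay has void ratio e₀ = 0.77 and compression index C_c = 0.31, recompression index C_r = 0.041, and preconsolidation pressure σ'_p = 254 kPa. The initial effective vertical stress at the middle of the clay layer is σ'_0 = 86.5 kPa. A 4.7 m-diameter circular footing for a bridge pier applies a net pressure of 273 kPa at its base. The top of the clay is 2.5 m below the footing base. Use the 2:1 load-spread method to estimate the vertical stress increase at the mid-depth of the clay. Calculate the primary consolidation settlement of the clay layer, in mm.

Mid-depth of clay below the footing base: z = 2.5 + 4/2 = 4.5 m.
Stress increase at mid-clay by the 2:1 spreading method:
Δσ ≈ qD²/(D+z)² = 273×4.7²/(4.7+4.5)² = 71.25 kPa
Final effective stress: σ'_f = 86.5 + 71.25 = 157.75 kPa.
σ'_f = 157.75 ≤ σ'_p = 254 kPa, so the clay remains overconsolidated and only the recompression index applies:
S_c = C_r·H/(1+e₀)·log₁₀(σ'_f/σ'_0) = 0.041×4/1.77×log₁₀(157.75/86.5)
    = 0.092656 × 0.26095 = 0.02418 m

S_c ≈ 24.2 mm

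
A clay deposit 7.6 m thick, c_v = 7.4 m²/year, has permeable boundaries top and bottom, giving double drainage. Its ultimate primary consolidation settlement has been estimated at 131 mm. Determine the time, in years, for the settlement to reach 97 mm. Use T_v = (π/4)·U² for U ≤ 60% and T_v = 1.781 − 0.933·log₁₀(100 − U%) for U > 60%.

t ≈ 0.901 years

Drainage path length: H_d = H/2 = 3.8 m (double drainage).
U = S(t)/S_ult = 97/131 = 0.7405.
U > 60%: T_v = 1.781 − 0.933·log₁₀(100 − 74.046) = 0.46154.
t = T_v·H_d²/c_v = 0.46154×3.8²/7.4 = 0.9006 years.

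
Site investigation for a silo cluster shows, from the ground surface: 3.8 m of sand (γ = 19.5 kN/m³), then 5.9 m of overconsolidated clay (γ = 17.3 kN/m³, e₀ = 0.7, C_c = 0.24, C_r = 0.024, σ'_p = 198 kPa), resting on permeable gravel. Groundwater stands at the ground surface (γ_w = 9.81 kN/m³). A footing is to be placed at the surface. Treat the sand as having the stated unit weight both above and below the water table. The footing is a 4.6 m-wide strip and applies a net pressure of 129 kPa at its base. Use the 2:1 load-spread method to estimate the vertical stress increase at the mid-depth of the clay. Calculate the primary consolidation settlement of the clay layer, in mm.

S_c ≈ 23 mm

Mid-depth of clay below the ground surface: z = 3.8 + 5.9/2 = 6.75 m.
Total vertical stress at mid-clay: σ_v = 19.5×3.8 + 17.3×2.95 = 125.13 kPa.
Pore pressure: u = 9.81×(6.75 − 0) = 66.218 kPa.
Initial effective stress: σ'_0 = σ_v − u = 125.13 − 66.218 = 58.912 kPa.
Stress increase at mid-clay by the 2:1 spreading method:
Δσ = qB/(B+z) = 129×4.6/(4.6+6.75) = 52.282 kPa
Final effective stress: σ'_f = 58.912 + 52.282 = 111.19 kPa.
σ'_f = 111.19 ≤ σ'_p = 198 kPa, so the clay remains overconsolidated and only the recompression index applies:
S_c = C_r·H/(1+e₀)·log₁₀(σ'_f/σ'_0) = 0.024×5.9/1.7×log₁₀(111.19/58.912)
    = 0.083294 × 0.27586 = 0.02298 m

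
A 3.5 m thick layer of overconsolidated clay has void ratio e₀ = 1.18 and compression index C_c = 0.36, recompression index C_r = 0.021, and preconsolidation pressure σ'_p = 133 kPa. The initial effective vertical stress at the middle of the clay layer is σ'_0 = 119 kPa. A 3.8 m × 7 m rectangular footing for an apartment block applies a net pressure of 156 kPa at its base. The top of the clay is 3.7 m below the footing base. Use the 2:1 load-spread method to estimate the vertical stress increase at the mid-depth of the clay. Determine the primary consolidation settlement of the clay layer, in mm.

S_c ≈ 40.1 mm

Mid-depth of clay below the footing base: z = 3.7 + 3.5/2 = 5.45 m.
Stress increase at mid-clay by the 2:1 spreading method:
Δσ = qBL/((B+z)(L+z)) = 156×3.8×7/((3.8+5.45)(7+5.45)) = 36.033 kPa
Final effective stress: σ'_f = 119 + 36.033 = 155.03 kPa.
σ'_f = 155.03 > σ'_p = 133 kPa, so the stress path crosses the preconsolidation pressure — recompression up to σ'_p, then virgin compression beyond:
S_c = H/(1+e₀)·[C_r·log₁₀(σ'_p/σ'_0) + C_c·log₁₀(σ'_f/σ'_p)]
    = 3.5/2.18 × [0.021×log₁₀(133/119) + 0.36×log₁₀(155.03/133)]
    = 1.6055 × [0.0010144 + 0.023963] = 0.0401 m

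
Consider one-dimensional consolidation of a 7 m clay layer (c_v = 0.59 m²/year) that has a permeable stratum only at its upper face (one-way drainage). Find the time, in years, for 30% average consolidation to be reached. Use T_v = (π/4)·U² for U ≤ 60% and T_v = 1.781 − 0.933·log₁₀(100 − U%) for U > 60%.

Drainage path length: H_d = H = 7 m (single drainage).
U ≤ 60%: T_v = (π/4)·U² = (π/4)×0.3² = 0.070686.
t = T_v·H_d²/c_v = 0.070686×7²/0.59 = 5.871 years.

t ≈ 5.87 years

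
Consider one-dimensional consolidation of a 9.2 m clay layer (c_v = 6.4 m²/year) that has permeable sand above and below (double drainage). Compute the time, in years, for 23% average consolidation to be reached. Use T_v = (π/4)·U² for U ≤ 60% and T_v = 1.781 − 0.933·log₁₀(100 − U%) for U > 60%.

t ≈ 0.137 years

Drainage path length: H_d = H/2 = 4.6 m (double drainage).
U ≤ 60%: T_v = (π/4)·U² = (π/4)×0.23² = 0.041548.
t = T_v·H_d²/c_v = 0.041548×4.6²/6.4 = 0.1374 years.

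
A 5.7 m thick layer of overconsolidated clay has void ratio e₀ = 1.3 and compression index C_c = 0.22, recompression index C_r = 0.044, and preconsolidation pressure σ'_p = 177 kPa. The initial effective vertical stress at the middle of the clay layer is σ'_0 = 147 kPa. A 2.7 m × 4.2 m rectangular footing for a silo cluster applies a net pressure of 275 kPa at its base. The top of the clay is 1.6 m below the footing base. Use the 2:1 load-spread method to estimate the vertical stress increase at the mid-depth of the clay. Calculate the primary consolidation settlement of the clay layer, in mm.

Mid-depth of clay below the footing base: z = 1.6 + 5.7/2 = 4.45 m.
Stress increase at mid-clay by the 2:1 spreading method:
Δσ = qBL/((B+z)(L+z)) = 275×2.7×4.2/((2.7+4.45)(4.2+4.45)) = 50.422 kPa
Final effective stress: σ'_f = 147 + 50.422 = 197.42 kPa.
σ'_f = 197.42 > σ'_p = 177 kPa, so the stress path crosses the preconsolidation pressure — recompression up to σ'_p, then virgin compression beyond:
S_c = H/(1+e₀)·[C_r·log₁₀(σ'_p/σ'_0) + C_c·log₁₀(σ'_f/σ'_p)]
    = 5.7/2.3 × [0.044×log₁₀(177/147) + 0.22×log₁₀(197.42/177)]
    = 2.4783 × [0.0035489 + 0.010432] = 0.03465 m

S_c ≈ 34.6 mm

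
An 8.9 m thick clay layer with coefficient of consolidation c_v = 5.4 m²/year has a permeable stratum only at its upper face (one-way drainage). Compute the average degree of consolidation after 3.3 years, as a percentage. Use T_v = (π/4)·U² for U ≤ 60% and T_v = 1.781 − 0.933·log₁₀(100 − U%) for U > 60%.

U ≈ 53.5 %

Drainage path length: H_d = H = 8.9 m (single drainage).
T_v = c_v·t/H_d² = 5.4×3.3/8.9² = 0.22497.
T_v = 0.22497 corresponds to the U ≤ 60% branch:
U = √(4T_v/π) = 0.5352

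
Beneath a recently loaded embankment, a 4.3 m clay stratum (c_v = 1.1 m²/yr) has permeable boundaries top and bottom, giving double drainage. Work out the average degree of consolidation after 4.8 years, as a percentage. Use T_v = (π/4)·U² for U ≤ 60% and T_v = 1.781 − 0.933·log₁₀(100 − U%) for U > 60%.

U ≈ 95.2 %

Drainage path length: H_d = H/2 = 2.15 m (double drainage).
T_v = c_v·t/H_d² = 1.1×4.8/2.15² = 1.1422.
T_v = 1.1422 corresponds to the U > 60% branch:
U = 1 − 10^((1.781 − T_v)/0.933)/100 = 0.9516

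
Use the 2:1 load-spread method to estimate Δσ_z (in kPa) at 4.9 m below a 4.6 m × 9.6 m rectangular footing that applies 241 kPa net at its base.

Δσ_z ≈ 77.3 kPa

By the 2:1 method the load spreads at 1 horizontal : 2 vertical, so at depth z the loaded area has grown by z in each plan dimension:
Δσ = qBL/((B+z)(L+z)) = 241×4.6×9.6/((4.6+4.9)(9.6+4.9)) = 77.26 kPa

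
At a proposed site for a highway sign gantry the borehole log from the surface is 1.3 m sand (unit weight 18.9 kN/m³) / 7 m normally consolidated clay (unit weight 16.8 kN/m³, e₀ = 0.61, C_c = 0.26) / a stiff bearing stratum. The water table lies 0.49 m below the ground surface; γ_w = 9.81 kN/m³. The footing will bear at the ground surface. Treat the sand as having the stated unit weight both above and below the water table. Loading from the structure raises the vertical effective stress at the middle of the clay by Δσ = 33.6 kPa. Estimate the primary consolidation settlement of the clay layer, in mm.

Mid-depth of clay below the ground surface: z = 1.3 + 7/2 = 4.8 m.
Total vertical stress at mid-clay: σ_v = 18.9×1.3 + 16.8×3.5 = 83.37 kPa.
Pore pressure: u = 9.81×(4.8 − 0.49) = 42.281 kPa.
Initial effective stress: σ'_0 = σ_v − u = 83.37 − 42.281 = 41.089 kPa.
Final effective stress: σ'_f = σ'_0 + Δσ = 41.089 + 33.6 = 74.689 kPa.
Normally consolidated clay, so the full stress increment lies on the virgin compression line:
S_c = C_c·H/(1+e₀)·log₁₀(σ'_f/σ'_0) = 0.26×7/(1+0.61)×log₁₀(74.689/41.089)
    = 1.1304 × 0.25953 = 0.2934 m

S_c ≈ 293 mm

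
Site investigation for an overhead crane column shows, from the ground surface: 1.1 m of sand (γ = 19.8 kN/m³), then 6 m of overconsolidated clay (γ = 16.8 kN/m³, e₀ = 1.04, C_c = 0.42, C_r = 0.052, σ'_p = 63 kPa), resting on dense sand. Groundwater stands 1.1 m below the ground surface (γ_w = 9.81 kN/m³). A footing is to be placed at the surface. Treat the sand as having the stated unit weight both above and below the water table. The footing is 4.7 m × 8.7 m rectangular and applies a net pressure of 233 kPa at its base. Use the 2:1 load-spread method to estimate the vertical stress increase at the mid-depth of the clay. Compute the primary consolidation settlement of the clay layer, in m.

Mid-depth of clay below the ground surface: z = 1.1 + 6/2 = 4.1 m.
Total vertical stress at mid-clay: σ_v = 19.8×1.1 + 16.8×3 = 72.18 kPa.
Pore pressure: u = 9.81×(4.1 − 1.1) = 29.43 kPa.
Initial effective stress: σ'_0 = σ_v − u = 72.18 − 29.43 = 42.75 kPa.
Stress increase at mid-clay by the 2:1 spreading method:
Δσ = qBL/((B+z)(L+z)) = 233×4.7×8.7/((4.7+4.1)(8.7+4.1)) = 84.582 kPa
Final effective stress: σ'_f = 42.75 + 84.582 = 127.33 kPa.
σ'_f = 127.33 > σ'_p = 63 kPa, so the stress path crosses the preconsolidation pressure — recompression up to σ'_p, then virgin compression beyond:
S_c = H/(1+e₀)·[C_r·log₁₀(σ'_p/σ'_0) + C_c·log₁₀(σ'_f/σ'_p)]
    = 6/2.04 × [0.052×log₁₀(63/42.75) + 0.42×log₁₀(127.33/63)]
    = 2.9412 × [0.008757 + 0.12835] = 0.4033 m

S_c ≈ 0.403 m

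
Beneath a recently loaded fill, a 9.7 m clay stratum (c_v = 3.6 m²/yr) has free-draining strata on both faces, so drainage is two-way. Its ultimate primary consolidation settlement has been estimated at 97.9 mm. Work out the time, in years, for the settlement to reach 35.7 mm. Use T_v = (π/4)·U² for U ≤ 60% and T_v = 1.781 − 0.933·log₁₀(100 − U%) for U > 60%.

Drainage path length: H_d = H/2 = 4.85 m (double drainage).
U = S(t)/S_ult = 35.7/97.9 = 0.3647.
U ≤ 60%: T_v = (π/4)·U² = (π/4)×0.36466² = 0.10444.
t = T_v·H_d²/c_v = 0.10444×4.85²/3.6 = 0.6824 years.

t ≈ 0.682 years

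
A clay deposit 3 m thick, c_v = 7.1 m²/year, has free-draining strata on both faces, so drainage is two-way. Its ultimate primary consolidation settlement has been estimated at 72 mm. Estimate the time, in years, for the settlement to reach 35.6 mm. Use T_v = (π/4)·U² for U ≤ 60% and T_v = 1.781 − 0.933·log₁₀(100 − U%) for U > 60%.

Drainage path length: H_d = H/2 = 1.5 m (double drainage).
U = S(t)/S_ult = 35.6/72 = 0.4944.
U ≤ 60%: T_v = (π/4)·U² = (π/4)×0.49444² = 0.19201.
t = T_v·H_d²/c_v = 0.19201×1.5²/7.1 = 0.06085 years.

t ≈ 0.0608 years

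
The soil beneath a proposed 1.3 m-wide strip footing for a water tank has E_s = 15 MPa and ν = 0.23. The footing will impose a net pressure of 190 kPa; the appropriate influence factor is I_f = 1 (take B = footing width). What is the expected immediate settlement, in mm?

Immediate (elastic) settlement: S_e = q·B·(1−ν²)/E_s · I_f.
E_s = 15 MPa = 15000 kPa.
S_e = 190 × 1.3 × (1 − 0.23²) / 15000 × 1
    = 190 × 1.3 × 0.9471 / 15000 × 1
    = 0.0156 m = 15.6 mm

S_e ≈ 15.6 mm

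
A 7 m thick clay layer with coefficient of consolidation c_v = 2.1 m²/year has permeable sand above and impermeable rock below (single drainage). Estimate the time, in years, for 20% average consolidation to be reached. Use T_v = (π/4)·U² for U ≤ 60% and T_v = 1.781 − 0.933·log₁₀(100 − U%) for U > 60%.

t ≈ 0.733 years

Drainage path length: H_d = H = 7 m (single drainage).
U ≤ 60%: T_v = (π/4)·U² = (π/4)×0.2² = 0.031416.
t = T_v·H_d²/c_v = 0.031416×7²/2.1 = 0.733 years.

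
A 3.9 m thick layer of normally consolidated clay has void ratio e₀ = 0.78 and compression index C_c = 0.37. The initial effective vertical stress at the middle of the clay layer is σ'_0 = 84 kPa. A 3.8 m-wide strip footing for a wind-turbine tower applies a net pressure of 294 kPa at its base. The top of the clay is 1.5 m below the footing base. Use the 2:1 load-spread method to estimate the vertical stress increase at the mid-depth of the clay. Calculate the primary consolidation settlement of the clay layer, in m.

Mid-depth of clay below the footing base: z = 1.5 + 3.9/2 = 3.45 m.
Stress increase at mid-clay by the 2:1 spreading method:
Δσ = qB/(B+z) = 294×3.8/(3.8+3.45) = 154.1 kPa
Final effective stress: σ'_f = σ'_0 + Δσ = 84 + 154.1 = 238.1 kPa.
Normally consolidated clay, so the full stress increment lies on the virgin compression line:
S_c = C_c·H/(1+e₀)·log₁₀(σ'_f/σ'_0) = 0.37×3.9/(1+0.78)×log₁₀(238.1/84)
    = 0.81067 × 0.45248 = 0.3668 m

S_c ≈ 0.367 m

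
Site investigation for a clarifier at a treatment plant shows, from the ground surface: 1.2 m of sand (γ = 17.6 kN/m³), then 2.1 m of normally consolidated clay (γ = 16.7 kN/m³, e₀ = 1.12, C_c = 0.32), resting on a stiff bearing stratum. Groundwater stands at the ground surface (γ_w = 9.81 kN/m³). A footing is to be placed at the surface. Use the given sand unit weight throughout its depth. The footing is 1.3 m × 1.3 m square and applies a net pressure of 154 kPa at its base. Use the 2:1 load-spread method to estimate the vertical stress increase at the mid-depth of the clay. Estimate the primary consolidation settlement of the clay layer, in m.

Mid-depth of clay below the ground surface: z = 1.2 + 2.1/2 = 2.25 m.
Total vertical stress at mid-clay: σ_v = 17.6×1.2 + 16.7×1.05 = 38.655 kPa.
Pore pressure: u = 9.81×(2.25 − 0) = 22.073 kPa.
Initial effective stress: σ'_0 = σ_v − u = 38.655 − 22.073 = 16.582 kPa.
Stress increase at mid-clay by the 2:1 spreading method:
Δσ = qBL/((B+z)(L+z)) = 154×1.3×1.3/((1.3+2.25)(1.3+2.25)) = 20.651 kPa
Final effective stress: σ'_f = σ'_0 + Δσ = 16.582 + 20.651 = 37.233 kPa.
Normally consolidated clay, so the full stress increment lies on the virgin compression line:
S_c = C_c·H/(1+e₀)·log₁₀(σ'_f/σ'_0) = 0.32×2.1/(1+1.12)×log₁₀(37.233/16.582)
    = 0.31698 × 0.35129 = 0.1114 m

S_c ≈ 0.111 m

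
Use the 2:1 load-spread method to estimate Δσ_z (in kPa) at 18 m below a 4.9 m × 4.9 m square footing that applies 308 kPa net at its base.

By the 2:1 method the load spreads at 1 horizontal : 2 vertical, so at depth z the loaded area has grown by z in each plan dimension:
Δσ = qBL/((B+z)(L+z)) = 308×4.9×4.9/((4.9+18)(4.9+18)) = 14.102 kPa

Δσ_z ≈ 14.1 kPa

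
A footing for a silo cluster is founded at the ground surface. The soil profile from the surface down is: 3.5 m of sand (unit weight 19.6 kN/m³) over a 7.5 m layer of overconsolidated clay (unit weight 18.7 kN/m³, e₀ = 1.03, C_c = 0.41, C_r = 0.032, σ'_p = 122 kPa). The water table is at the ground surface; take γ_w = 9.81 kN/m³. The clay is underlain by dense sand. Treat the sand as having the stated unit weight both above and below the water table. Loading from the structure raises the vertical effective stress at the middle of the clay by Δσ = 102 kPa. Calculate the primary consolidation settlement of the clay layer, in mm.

S_c ≈ 247 mm

Mid-depth of clay below the ground surface: z = 3.5 + 7.5/2 = 7.25 m.
Total vertical stress at mid-clay: σ_v = 19.6×3.5 + 18.7×3.75 = 138.73 kPa.
Pore pressure: u = 9.81×(7.25 − 0) = 71.123 kPa.
Initial effective stress: σ'_0 = σ_v − u = 138.73 − 71.123 = 67.607 kPa.
Final effective stress: σ'_f = 67.607 + 102 = 169.61 kPa.
σ'_f = 169.61 > σ'_p = 122 kPa, so the stress path crosses the preconsolidation pressure — recompression up to σ'_p, then virgin compression beyond:
S_c = H/(1+e₀)·[C_r·log₁₀(σ'_p/σ'_0) + C_c·log₁₀(σ'_f/σ'_p)]
    = 7.5/2.03 × [0.032×log₁₀(122/67.607) + 0.41×log₁₀(169.61/122)]
    = 3.6946 × [0.0082038 + 0.058668] = 0.2471 m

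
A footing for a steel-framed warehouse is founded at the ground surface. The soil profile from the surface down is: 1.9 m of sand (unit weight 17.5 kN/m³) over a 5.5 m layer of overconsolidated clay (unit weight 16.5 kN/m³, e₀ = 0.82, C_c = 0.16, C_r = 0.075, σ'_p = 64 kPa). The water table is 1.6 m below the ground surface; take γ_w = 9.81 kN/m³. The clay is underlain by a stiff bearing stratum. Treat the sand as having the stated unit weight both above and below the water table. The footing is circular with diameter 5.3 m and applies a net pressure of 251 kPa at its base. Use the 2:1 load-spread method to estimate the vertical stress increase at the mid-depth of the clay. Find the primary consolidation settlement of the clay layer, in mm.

S_c ≈ 159 mm

Mid-depth of clay below the ground surface: z = 1.9 + 5.5/2 = 4.65 m.
Total vertical stress at mid-clay: σ_v = 17.5×1.9 + 16.5×2.75 = 78.625 kPa.
Pore pressure: u = 9.81×(4.65 − 1.6) = 29.921 kPa.
Initial effective stress: σ'_0 = σ_v − u = 78.625 − 29.921 = 48.704 kPa.
Stress increase at mid-clay by the 2:1 spreading method:
Δσ ≈ qD²/(D+z)² = 251×5.3²/(5.3+4.65)² = 71.216 kPa
Final effective stress: σ'_f = 48.704 + 71.216 = 119.92 kPa.
σ'_f = 119.92 > σ'_p = 64 kPa, so the stress path crosses the preconsolidation pressure — recompression up to σ'_p, then virgin compression beyond:
S_c = H/(1+e₀)·[C_r·log₁₀(σ'_p/σ'_0) + C_c·log₁₀(σ'_f/σ'_p)]
    = 5.5/1.82 × [0.075×log₁₀(64/48.704) + 0.16×log₁₀(119.92/64)]
    = 3.022 × [0.0088962 + 0.043634] = 0.1587 m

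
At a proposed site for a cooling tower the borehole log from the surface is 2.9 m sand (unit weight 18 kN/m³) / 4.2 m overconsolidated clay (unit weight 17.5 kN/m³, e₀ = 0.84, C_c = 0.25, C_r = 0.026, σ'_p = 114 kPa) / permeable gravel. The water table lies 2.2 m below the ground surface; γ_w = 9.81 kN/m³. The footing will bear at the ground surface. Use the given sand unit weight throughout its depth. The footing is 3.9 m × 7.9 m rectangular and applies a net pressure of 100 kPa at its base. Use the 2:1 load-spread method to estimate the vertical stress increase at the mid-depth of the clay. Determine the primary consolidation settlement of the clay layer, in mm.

S_c ≈ 9.34 mm

Mid-depth of clay below the ground surface: z = 2.9 + 4.2/2 = 5 m.
Total vertical stress at mid-clay: σ_v = 18×2.9 + 17.5×2.1 = 88.95 kPa.
Pore pressure: u = 9.81×(5 − 2.2) = 27.468 kPa.
Initial effective stress: σ'_0 = σ_v − u = 88.95 − 27.468 = 61.482 kPa.
Stress increase at mid-clay by the 2:1 spreading method:
Δσ = qBL/((B+z)(L+z)) = 100×3.9×7.9/((3.9+5)(7.9+5)) = 26.836 kPa
Final effective stress: σ'_f = 61.482 + 26.836 = 88.318 kPa.
σ'_f = 88.318 ≤ σ'_p = 114 kPa, so the clay remains overconsolidated and only the recompression index applies:
S_c = C_r·H/(1+e₀)·log₁₀(σ'_f/σ'_0) = 0.026×4.2/1.84×log₁₀(88.318/61.482)
    = 0.059348 × 0.1573 = 0.009335 m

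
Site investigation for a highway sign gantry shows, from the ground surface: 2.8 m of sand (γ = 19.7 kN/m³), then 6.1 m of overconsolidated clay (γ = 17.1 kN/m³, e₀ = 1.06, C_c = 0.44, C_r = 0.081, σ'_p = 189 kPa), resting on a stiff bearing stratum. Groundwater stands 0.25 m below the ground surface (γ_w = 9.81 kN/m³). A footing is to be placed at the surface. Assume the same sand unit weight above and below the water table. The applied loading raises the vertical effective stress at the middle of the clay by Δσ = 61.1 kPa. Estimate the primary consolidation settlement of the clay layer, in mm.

S_c ≈ 80.5 mm

Mid-depth of clay below the ground surface: z = 2.8 + 6.1/2 = 5.85 m.
Total vertical stress at mid-clay: σ_v = 19.7×2.8 + 17.1×3.05 = 107.31 kPa.
Pore pressure: u = 9.81×(5.85 − 0.25) = 54.936 kPa.
Initial effective stress: σ'_0 = σ_v − u = 107.31 − 54.936 = 52.374 kPa.
Final effective stress: σ'_f = 52.374 + 61.1 = 113.47 kPa.
σ'_f = 113.47 ≤ σ'_p = 189 kPa, so the clay remains overconsolidated and only the recompression index applies:
S_c = C_r·H/(1+e₀)·log₁₀(σ'_f/σ'_0) = 0.081×6.1/2.06×log₁₀(113.47/52.374)
    = 0.23986 × 0.33577 = 0.08054 m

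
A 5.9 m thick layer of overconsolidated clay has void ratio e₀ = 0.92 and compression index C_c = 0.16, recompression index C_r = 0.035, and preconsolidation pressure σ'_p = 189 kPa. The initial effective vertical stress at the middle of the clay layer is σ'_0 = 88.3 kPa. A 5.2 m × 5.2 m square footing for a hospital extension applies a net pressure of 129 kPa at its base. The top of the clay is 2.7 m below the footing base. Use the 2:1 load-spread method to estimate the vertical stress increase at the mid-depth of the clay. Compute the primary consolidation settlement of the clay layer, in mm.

S_c ≈ 13.5 mm

Mid-depth of clay below the footing base: z = 2.7 + 5.9/2 = 5.65 m.
Stress increase at mid-clay by the 2:1 spreading method:
Δσ = qBL/((B+z)(L+z)) = 129×5.2×5.2/((5.2+5.65)(5.2+5.65)) = 29.63 kPa
Final effective stress: σ'_f = 88.3 + 29.63 = 117.93 kPa.
σ'_f = 117.93 ≤ σ'_p = 189 kPa, so the clay remains overconsolidated and only the recompression index applies:
S_c = C_r·H/(1+e₀)·log₁₀(σ'_f/σ'_0) = 0.035×5.9/1.92×log₁₀(117.93/88.3)
    = 0.10755 × 0.12566 = 0.01351 m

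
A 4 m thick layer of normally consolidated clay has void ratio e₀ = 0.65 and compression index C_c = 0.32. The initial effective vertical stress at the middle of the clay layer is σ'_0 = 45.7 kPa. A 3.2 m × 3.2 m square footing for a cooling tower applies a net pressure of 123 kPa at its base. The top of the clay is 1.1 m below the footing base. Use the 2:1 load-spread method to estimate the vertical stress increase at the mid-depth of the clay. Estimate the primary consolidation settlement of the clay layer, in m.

S_c ≈ 0.178 m

Mid-depth of clay below the footing base: z = 1.1 + 4/2 = 3.1 m.
Stress increase at mid-clay by the 2:1 spreading method:
Δσ = qBL/((B+z)(L+z)) = 123×3.2×3.2/((3.2+3.1)(3.2+3.1)) = 31.734 kPa
Final effective stress: σ'_f = σ'_0 + Δσ = 45.7 + 31.734 = 77.434 kPa.
Normally consolidated clay, so the full stress increment lies on the virgin compression line:
S_c = C_c·H/(1+e₀)·log₁₀(σ'_f/σ'_0) = 0.32×4/(1+0.65)×log₁₀(77.434/45.7)
    = 0.77576 × 0.22902 = 0.1777 m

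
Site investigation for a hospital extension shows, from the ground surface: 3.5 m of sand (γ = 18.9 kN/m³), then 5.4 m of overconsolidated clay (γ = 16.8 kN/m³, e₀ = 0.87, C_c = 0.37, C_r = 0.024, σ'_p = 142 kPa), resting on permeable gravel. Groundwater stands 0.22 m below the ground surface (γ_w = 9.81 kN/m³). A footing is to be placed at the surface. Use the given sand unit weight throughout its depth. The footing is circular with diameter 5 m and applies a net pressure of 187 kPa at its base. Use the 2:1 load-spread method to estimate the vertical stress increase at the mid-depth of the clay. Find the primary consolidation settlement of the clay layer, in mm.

S_c ≈ 16.1 mm

Mid-depth of clay below the ground surface: z = 3.5 + 5.4/2 = 6.2 m.
Total vertical stress at mid-clay: σ_v = 18.9×3.5 + 16.8×2.7 = 111.51 kPa.
Pore pressure: u = 9.81×(6.2 − 0.22) = 58.664 kPa.
Initial effective stress: σ'_0 = σ_v − u = 111.51 − 58.664 = 52.846 kPa.
Stress increase at mid-clay by the 2:1 spreading method:
Δσ ≈ qD²/(D+z)² = 187×5²/(5+6.2)² = 37.269 kPa
Final effective stress: σ'_f = 52.846 + 37.269 = 90.115 kPa.
σ'_f = 90.115 ≤ σ'_p = 142 kPa, so the clay remains overconsolidated and only the recompression index applies:
S_c = C_r·H/(1+e₀)·log₁₀(σ'_f/σ'_0) = 0.024×5.4/1.87×log₁₀(90.115/52.846)
    = 0.069305 × 0.23178 = 0.01606 m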